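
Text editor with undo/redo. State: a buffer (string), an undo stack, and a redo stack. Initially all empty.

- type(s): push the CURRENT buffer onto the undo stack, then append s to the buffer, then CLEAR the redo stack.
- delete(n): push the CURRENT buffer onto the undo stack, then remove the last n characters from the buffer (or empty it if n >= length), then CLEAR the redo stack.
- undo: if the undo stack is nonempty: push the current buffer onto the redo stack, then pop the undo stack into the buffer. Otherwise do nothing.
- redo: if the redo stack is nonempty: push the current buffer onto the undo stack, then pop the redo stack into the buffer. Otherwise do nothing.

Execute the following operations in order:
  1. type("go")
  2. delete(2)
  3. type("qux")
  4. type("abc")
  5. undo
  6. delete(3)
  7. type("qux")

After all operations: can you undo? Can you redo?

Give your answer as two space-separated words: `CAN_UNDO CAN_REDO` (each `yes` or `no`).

After op 1 (type): buf='go' undo_depth=1 redo_depth=0
After op 2 (delete): buf='(empty)' undo_depth=2 redo_depth=0
After op 3 (type): buf='qux' undo_depth=3 redo_depth=0
After op 4 (type): buf='quxabc' undo_depth=4 redo_depth=0
After op 5 (undo): buf='qux' undo_depth=3 redo_depth=1
After op 6 (delete): buf='(empty)' undo_depth=4 redo_depth=0
After op 7 (type): buf='qux' undo_depth=5 redo_depth=0

Answer: yes no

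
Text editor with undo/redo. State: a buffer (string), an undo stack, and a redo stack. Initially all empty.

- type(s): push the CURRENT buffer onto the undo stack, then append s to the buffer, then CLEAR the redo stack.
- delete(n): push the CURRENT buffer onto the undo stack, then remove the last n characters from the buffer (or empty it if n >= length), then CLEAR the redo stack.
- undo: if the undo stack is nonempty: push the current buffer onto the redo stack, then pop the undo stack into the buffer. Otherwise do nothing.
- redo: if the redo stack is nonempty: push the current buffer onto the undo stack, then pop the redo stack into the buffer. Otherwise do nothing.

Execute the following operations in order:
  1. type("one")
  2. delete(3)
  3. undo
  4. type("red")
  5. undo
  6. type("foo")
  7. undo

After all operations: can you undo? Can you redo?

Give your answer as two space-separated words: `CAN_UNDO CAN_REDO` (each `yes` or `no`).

Answer: yes yes

Derivation:
After op 1 (type): buf='one' undo_depth=1 redo_depth=0
After op 2 (delete): buf='(empty)' undo_depth=2 redo_depth=0
After op 3 (undo): buf='one' undo_depth=1 redo_depth=1
After op 4 (type): buf='onered' undo_depth=2 redo_depth=0
After op 5 (undo): buf='one' undo_depth=1 redo_depth=1
After op 6 (type): buf='onefoo' undo_depth=2 redo_depth=0
After op 7 (undo): buf='one' undo_depth=1 redo_depth=1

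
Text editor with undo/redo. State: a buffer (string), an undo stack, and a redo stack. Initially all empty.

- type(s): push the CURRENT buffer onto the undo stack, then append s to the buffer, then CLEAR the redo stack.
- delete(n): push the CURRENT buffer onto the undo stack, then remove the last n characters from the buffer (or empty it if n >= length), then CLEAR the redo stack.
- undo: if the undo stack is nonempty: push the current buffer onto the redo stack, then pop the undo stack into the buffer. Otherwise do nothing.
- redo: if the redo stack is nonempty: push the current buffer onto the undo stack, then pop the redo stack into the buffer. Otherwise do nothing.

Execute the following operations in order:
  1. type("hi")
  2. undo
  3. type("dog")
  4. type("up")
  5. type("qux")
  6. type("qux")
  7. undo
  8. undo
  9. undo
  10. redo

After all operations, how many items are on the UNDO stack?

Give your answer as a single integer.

After op 1 (type): buf='hi' undo_depth=1 redo_depth=0
After op 2 (undo): buf='(empty)' undo_depth=0 redo_depth=1
After op 3 (type): buf='dog' undo_depth=1 redo_depth=0
After op 4 (type): buf='dogup' undo_depth=2 redo_depth=0
After op 5 (type): buf='dogupqux' undo_depth=3 redo_depth=0
After op 6 (type): buf='dogupquxqux' undo_depth=4 redo_depth=0
After op 7 (undo): buf='dogupqux' undo_depth=3 redo_depth=1
After op 8 (undo): buf='dogup' undo_depth=2 redo_depth=2
After op 9 (undo): buf='dog' undo_depth=1 redo_depth=3
After op 10 (redo): buf='dogup' undo_depth=2 redo_depth=2

Answer: 2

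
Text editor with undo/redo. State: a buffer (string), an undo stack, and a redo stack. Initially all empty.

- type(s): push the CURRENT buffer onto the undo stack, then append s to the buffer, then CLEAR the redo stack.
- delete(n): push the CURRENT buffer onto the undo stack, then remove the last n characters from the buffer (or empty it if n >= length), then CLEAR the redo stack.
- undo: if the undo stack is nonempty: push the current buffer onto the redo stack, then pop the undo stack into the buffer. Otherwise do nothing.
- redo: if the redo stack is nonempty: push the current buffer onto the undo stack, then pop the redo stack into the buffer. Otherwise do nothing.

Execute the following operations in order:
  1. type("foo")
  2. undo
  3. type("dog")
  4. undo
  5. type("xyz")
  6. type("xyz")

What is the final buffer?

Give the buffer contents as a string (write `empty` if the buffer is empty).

Answer: xyzxyz

Derivation:
After op 1 (type): buf='foo' undo_depth=1 redo_depth=0
After op 2 (undo): buf='(empty)' undo_depth=0 redo_depth=1
After op 3 (type): buf='dog' undo_depth=1 redo_depth=0
After op 4 (undo): buf='(empty)' undo_depth=0 redo_depth=1
After op 5 (type): buf='xyz' undo_depth=1 redo_depth=0
After op 6 (type): buf='xyzxyz' undo_depth=2 redo_depth=0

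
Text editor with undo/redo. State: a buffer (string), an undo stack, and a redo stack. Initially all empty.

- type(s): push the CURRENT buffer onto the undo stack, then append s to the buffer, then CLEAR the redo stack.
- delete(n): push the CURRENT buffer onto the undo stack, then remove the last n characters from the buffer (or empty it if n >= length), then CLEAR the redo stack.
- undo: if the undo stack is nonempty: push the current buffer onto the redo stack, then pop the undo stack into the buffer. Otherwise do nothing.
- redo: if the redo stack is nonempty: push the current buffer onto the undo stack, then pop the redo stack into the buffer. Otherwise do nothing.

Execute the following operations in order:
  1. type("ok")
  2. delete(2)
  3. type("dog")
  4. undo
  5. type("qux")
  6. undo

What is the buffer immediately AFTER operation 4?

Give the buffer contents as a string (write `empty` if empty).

After op 1 (type): buf='ok' undo_depth=1 redo_depth=0
After op 2 (delete): buf='(empty)' undo_depth=2 redo_depth=0
After op 3 (type): buf='dog' undo_depth=3 redo_depth=0
After op 4 (undo): buf='(empty)' undo_depth=2 redo_depth=1

Answer: empty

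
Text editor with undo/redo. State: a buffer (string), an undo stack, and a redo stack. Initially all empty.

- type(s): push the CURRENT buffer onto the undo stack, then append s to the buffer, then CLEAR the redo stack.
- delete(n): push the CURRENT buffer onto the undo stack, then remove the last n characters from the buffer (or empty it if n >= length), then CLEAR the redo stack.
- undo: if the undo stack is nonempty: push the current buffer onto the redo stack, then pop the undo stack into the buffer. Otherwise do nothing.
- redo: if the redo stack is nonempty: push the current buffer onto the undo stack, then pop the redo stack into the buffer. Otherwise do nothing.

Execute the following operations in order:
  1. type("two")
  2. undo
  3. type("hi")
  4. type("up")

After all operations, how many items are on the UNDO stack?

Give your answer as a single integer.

Answer: 2

Derivation:
After op 1 (type): buf='two' undo_depth=1 redo_depth=0
After op 2 (undo): buf='(empty)' undo_depth=0 redo_depth=1
After op 3 (type): buf='hi' undo_depth=1 redo_depth=0
After op 4 (type): buf='hiup' undo_depth=2 redo_depth=0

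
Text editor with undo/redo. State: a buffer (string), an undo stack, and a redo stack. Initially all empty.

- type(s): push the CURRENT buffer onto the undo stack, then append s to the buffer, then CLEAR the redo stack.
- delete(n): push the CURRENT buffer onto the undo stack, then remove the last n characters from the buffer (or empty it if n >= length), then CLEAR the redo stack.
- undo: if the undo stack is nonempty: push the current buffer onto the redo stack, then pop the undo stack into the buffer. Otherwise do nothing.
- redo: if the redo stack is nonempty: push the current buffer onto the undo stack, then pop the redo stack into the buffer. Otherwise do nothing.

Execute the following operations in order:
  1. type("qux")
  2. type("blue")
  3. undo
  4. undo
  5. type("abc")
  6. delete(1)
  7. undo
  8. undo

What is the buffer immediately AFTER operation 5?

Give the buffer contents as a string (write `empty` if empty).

After op 1 (type): buf='qux' undo_depth=1 redo_depth=0
After op 2 (type): buf='quxblue' undo_depth=2 redo_depth=0
After op 3 (undo): buf='qux' undo_depth=1 redo_depth=1
After op 4 (undo): buf='(empty)' undo_depth=0 redo_depth=2
After op 5 (type): buf='abc' undo_depth=1 redo_depth=0

Answer: abc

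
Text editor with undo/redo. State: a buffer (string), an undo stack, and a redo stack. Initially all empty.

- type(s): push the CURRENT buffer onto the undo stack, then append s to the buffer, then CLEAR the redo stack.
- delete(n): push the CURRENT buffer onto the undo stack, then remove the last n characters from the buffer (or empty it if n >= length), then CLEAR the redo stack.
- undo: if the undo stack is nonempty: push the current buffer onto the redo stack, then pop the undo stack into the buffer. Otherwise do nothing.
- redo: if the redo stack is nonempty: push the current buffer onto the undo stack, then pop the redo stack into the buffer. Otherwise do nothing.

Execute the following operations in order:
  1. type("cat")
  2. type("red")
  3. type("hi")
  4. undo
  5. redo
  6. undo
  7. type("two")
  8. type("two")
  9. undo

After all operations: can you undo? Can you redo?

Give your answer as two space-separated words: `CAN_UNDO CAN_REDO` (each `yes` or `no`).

After op 1 (type): buf='cat' undo_depth=1 redo_depth=0
After op 2 (type): buf='catred' undo_depth=2 redo_depth=0
After op 3 (type): buf='catredhi' undo_depth=3 redo_depth=0
After op 4 (undo): buf='catred' undo_depth=2 redo_depth=1
After op 5 (redo): buf='catredhi' undo_depth=3 redo_depth=0
After op 6 (undo): buf='catred' undo_depth=2 redo_depth=1
After op 7 (type): buf='catredtwo' undo_depth=3 redo_depth=0
After op 8 (type): buf='catredtwotwo' undo_depth=4 redo_depth=0
After op 9 (undo): buf='catredtwo' undo_depth=3 redo_depth=1

Answer: yes yes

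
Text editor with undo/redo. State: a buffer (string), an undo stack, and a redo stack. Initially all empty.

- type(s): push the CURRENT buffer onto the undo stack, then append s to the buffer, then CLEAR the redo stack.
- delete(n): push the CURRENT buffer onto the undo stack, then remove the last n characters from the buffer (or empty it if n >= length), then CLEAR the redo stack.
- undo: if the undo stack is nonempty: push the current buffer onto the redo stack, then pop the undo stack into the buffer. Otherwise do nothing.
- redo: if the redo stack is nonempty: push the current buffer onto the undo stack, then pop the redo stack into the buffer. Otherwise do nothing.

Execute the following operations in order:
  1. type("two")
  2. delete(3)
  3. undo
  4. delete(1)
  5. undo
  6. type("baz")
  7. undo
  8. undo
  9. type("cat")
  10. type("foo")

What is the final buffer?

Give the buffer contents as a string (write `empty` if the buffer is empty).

After op 1 (type): buf='two' undo_depth=1 redo_depth=0
After op 2 (delete): buf='(empty)' undo_depth=2 redo_depth=0
After op 3 (undo): buf='two' undo_depth=1 redo_depth=1
After op 4 (delete): buf='tw' undo_depth=2 redo_depth=0
After op 5 (undo): buf='two' undo_depth=1 redo_depth=1
After op 6 (type): buf='twobaz' undo_depth=2 redo_depth=0
After op 7 (undo): buf='two' undo_depth=1 redo_depth=1
After op 8 (undo): buf='(empty)' undo_depth=0 redo_depth=2
After op 9 (type): buf='cat' undo_depth=1 redo_depth=0
After op 10 (type): buf='catfoo' undo_depth=2 redo_depth=0

Answer: catfoo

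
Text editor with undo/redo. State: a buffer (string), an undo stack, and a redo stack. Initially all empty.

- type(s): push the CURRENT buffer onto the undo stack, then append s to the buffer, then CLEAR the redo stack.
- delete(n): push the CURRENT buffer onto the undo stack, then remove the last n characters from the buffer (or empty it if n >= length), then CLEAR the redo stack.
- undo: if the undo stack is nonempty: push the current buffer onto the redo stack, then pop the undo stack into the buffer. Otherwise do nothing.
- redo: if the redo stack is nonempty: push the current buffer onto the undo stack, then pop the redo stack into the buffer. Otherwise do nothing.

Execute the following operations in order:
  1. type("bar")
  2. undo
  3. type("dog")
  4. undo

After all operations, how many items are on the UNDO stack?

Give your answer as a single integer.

Answer: 0

Derivation:
After op 1 (type): buf='bar' undo_depth=1 redo_depth=0
After op 2 (undo): buf='(empty)' undo_depth=0 redo_depth=1
After op 3 (type): buf='dog' undo_depth=1 redo_depth=0
After op 4 (undo): buf='(empty)' undo_depth=0 redo_depth=1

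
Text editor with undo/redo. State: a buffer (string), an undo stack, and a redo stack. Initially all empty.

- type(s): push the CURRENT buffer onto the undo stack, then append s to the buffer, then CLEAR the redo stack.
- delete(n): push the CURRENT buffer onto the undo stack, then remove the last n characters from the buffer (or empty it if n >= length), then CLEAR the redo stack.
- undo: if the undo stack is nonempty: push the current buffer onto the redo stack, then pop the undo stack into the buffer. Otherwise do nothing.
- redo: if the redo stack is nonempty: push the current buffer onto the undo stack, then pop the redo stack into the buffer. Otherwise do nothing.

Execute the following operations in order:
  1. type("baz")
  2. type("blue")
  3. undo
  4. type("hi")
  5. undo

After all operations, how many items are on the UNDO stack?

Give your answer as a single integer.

Answer: 1

Derivation:
After op 1 (type): buf='baz' undo_depth=1 redo_depth=0
After op 2 (type): buf='bazblue' undo_depth=2 redo_depth=0
After op 3 (undo): buf='baz' undo_depth=1 redo_depth=1
After op 4 (type): buf='bazhi' undo_depth=2 redo_depth=0
After op 5 (undo): buf='baz' undo_depth=1 redo_depth=1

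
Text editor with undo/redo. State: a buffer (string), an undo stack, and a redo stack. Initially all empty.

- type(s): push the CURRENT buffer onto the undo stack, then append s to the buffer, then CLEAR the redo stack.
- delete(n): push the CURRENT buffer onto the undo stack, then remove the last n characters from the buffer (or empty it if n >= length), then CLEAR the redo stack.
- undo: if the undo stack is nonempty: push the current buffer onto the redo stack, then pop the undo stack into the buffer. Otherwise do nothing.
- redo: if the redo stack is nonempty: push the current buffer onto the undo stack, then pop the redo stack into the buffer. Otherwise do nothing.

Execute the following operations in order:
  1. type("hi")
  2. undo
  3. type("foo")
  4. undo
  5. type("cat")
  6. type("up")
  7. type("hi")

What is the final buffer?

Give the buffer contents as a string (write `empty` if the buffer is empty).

After op 1 (type): buf='hi' undo_depth=1 redo_depth=0
After op 2 (undo): buf='(empty)' undo_depth=0 redo_depth=1
After op 3 (type): buf='foo' undo_depth=1 redo_depth=0
After op 4 (undo): buf='(empty)' undo_depth=0 redo_depth=1
After op 5 (type): buf='cat' undo_depth=1 redo_depth=0
After op 6 (type): buf='catup' undo_depth=2 redo_depth=0
After op 7 (type): buf='catuphi' undo_depth=3 redo_depth=0

Answer: catuphi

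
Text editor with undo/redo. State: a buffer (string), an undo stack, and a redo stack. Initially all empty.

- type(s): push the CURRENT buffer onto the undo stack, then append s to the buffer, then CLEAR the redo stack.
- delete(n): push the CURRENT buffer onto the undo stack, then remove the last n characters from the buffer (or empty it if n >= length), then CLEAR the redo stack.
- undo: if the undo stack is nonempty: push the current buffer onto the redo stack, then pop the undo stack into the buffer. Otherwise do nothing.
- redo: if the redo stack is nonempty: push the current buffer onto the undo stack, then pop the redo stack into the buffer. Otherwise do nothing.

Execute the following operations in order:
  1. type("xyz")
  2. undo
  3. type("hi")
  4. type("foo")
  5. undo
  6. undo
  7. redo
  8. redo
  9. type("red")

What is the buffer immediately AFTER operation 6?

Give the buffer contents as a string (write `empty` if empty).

Answer: empty

Derivation:
After op 1 (type): buf='xyz' undo_depth=1 redo_depth=0
After op 2 (undo): buf='(empty)' undo_depth=0 redo_depth=1
After op 3 (type): buf='hi' undo_depth=1 redo_depth=0
After op 4 (type): buf='hifoo' undo_depth=2 redo_depth=0
After op 5 (undo): buf='hi' undo_depth=1 redo_depth=1
After op 6 (undo): buf='(empty)' undo_depth=0 redo_depth=2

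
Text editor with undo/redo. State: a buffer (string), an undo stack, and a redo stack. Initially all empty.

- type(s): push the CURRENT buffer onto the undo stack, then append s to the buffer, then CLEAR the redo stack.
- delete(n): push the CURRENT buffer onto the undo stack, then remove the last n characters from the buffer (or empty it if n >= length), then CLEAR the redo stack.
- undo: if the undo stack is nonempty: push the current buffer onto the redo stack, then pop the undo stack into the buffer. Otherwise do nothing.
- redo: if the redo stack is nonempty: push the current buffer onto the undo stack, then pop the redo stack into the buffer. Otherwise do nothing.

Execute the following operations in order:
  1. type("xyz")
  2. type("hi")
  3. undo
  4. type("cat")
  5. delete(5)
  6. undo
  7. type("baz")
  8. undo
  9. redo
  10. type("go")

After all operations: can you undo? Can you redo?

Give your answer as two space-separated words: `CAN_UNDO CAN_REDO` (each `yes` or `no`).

Answer: yes no

Derivation:
After op 1 (type): buf='xyz' undo_depth=1 redo_depth=0
After op 2 (type): buf='xyzhi' undo_depth=2 redo_depth=0
After op 3 (undo): buf='xyz' undo_depth=1 redo_depth=1
After op 4 (type): buf='xyzcat' undo_depth=2 redo_depth=0
After op 5 (delete): buf='x' undo_depth=3 redo_depth=0
After op 6 (undo): buf='xyzcat' undo_depth=2 redo_depth=1
After op 7 (type): buf='xyzcatbaz' undo_depth=3 redo_depth=0
After op 8 (undo): buf='xyzcat' undo_depth=2 redo_depth=1
After op 9 (redo): buf='xyzcatbaz' undo_depth=3 redo_depth=0
After op 10 (type): buf='xyzcatbazgo' undo_depth=4 redo_depth=0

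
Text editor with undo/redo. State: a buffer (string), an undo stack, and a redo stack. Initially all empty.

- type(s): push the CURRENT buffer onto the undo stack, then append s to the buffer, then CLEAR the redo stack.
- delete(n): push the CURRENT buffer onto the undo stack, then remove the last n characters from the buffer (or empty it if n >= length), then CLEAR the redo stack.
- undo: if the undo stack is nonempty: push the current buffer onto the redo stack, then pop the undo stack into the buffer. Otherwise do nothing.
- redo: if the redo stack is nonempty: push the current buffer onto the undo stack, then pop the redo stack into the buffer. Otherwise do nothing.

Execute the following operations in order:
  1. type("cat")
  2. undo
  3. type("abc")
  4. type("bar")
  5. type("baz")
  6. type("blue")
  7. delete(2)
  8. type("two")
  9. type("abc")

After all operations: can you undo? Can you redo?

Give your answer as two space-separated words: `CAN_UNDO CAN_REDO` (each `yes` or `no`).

After op 1 (type): buf='cat' undo_depth=1 redo_depth=0
After op 2 (undo): buf='(empty)' undo_depth=0 redo_depth=1
After op 3 (type): buf='abc' undo_depth=1 redo_depth=0
After op 4 (type): buf='abcbar' undo_depth=2 redo_depth=0
After op 5 (type): buf='abcbarbaz' undo_depth=3 redo_depth=0
After op 6 (type): buf='abcbarbazblue' undo_depth=4 redo_depth=0
After op 7 (delete): buf='abcbarbazbl' undo_depth=5 redo_depth=0
After op 8 (type): buf='abcbarbazbltwo' undo_depth=6 redo_depth=0
After op 9 (type): buf='abcbarbazbltwoabc' undo_depth=7 redo_depth=0

Answer: yes no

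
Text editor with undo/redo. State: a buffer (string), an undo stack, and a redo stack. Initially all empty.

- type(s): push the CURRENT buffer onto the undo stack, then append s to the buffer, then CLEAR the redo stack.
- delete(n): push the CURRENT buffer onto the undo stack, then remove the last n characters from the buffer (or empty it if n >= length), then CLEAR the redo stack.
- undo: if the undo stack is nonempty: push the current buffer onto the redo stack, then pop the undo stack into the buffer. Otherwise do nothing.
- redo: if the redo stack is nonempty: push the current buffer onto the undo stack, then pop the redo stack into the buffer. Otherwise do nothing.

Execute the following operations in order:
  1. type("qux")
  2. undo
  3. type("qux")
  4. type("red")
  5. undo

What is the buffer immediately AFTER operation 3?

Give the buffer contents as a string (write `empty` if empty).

Answer: qux

Derivation:
After op 1 (type): buf='qux' undo_depth=1 redo_depth=0
After op 2 (undo): buf='(empty)' undo_depth=0 redo_depth=1
After op 3 (type): buf='qux' undo_depth=1 redo_depth=0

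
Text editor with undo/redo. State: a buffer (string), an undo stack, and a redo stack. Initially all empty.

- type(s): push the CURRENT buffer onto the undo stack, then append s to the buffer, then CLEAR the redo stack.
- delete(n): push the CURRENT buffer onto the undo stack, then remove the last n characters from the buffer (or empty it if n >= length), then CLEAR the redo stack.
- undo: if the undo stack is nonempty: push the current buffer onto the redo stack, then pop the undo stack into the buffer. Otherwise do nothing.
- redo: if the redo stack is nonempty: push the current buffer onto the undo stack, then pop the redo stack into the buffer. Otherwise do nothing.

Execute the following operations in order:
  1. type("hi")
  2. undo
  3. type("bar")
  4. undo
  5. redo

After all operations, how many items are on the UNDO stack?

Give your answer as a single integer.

Answer: 1

Derivation:
After op 1 (type): buf='hi' undo_depth=1 redo_depth=0
After op 2 (undo): buf='(empty)' undo_depth=0 redo_depth=1
After op 3 (type): buf='bar' undo_depth=1 redo_depth=0
After op 4 (undo): buf='(empty)' undo_depth=0 redo_depth=1
After op 5 (redo): buf='bar' undo_depth=1 redo_depth=0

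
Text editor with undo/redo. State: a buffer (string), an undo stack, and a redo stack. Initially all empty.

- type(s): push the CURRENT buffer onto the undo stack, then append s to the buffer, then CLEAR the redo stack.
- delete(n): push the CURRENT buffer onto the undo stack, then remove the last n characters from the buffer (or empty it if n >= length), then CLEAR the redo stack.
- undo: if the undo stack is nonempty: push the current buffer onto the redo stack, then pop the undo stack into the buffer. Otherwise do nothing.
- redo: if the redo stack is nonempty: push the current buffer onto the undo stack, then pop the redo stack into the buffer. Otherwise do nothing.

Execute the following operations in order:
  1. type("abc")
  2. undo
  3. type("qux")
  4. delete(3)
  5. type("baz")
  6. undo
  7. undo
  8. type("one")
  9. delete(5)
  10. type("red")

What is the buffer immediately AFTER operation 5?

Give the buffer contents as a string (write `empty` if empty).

Answer: baz

Derivation:
After op 1 (type): buf='abc' undo_depth=1 redo_depth=0
After op 2 (undo): buf='(empty)' undo_depth=0 redo_depth=1
After op 3 (type): buf='qux' undo_depth=1 redo_depth=0
After op 4 (delete): buf='(empty)' undo_depth=2 redo_depth=0
After op 5 (type): buf='baz' undo_depth=3 redo_depth=0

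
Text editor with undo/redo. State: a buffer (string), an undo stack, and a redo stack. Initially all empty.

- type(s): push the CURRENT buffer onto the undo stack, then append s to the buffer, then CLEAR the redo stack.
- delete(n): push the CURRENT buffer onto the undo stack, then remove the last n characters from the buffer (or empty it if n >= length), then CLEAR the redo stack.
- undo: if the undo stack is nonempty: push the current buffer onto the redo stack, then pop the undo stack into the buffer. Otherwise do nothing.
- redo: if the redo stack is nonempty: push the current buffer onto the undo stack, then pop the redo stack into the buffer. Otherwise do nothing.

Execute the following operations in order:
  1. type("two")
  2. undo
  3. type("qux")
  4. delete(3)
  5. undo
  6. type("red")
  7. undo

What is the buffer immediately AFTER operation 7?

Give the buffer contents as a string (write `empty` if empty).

Answer: qux

Derivation:
After op 1 (type): buf='two' undo_depth=1 redo_depth=0
After op 2 (undo): buf='(empty)' undo_depth=0 redo_depth=1
After op 3 (type): buf='qux' undo_depth=1 redo_depth=0
After op 4 (delete): buf='(empty)' undo_depth=2 redo_depth=0
After op 5 (undo): buf='qux' undo_depth=1 redo_depth=1
After op 6 (type): buf='quxred' undo_depth=2 redo_depth=0
After op 7 (undo): buf='qux' undo_depth=1 redo_depth=1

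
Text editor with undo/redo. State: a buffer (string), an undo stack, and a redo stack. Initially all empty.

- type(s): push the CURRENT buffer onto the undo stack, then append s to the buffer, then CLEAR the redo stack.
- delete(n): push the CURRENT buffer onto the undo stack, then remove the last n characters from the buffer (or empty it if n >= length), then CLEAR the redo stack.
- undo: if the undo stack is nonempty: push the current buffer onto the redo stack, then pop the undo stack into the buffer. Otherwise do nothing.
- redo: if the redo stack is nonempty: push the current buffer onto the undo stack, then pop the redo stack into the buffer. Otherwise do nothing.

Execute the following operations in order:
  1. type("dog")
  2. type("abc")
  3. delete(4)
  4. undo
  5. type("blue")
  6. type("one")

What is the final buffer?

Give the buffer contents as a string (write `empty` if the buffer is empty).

Answer: dogabcblueone

Derivation:
After op 1 (type): buf='dog' undo_depth=1 redo_depth=0
After op 2 (type): buf='dogabc' undo_depth=2 redo_depth=0
After op 3 (delete): buf='do' undo_depth=3 redo_depth=0
After op 4 (undo): buf='dogabc' undo_depth=2 redo_depth=1
After op 5 (type): buf='dogabcblue' undo_depth=3 redo_depth=0
After op 6 (type): buf='dogabcblueone' undo_depth=4 redo_depth=0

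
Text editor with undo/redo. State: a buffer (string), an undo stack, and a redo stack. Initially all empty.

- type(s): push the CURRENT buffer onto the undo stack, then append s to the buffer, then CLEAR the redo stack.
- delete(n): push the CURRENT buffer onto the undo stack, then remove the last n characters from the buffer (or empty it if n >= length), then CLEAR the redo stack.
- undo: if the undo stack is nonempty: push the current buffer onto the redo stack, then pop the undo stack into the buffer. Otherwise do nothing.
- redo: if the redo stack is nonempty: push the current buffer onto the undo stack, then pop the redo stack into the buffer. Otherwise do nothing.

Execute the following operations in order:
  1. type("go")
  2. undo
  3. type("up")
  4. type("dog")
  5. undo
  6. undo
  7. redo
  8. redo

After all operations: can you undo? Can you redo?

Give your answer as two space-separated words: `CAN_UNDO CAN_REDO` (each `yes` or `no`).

Answer: yes no

Derivation:
After op 1 (type): buf='go' undo_depth=1 redo_depth=0
After op 2 (undo): buf='(empty)' undo_depth=0 redo_depth=1
After op 3 (type): buf='up' undo_depth=1 redo_depth=0
After op 4 (type): buf='updog' undo_depth=2 redo_depth=0
After op 5 (undo): buf='up' undo_depth=1 redo_depth=1
After op 6 (undo): buf='(empty)' undo_depth=0 redo_depth=2
After op 7 (redo): buf='up' undo_depth=1 redo_depth=1
After op 8 (redo): buf='updog' undo_depth=2 redo_depth=0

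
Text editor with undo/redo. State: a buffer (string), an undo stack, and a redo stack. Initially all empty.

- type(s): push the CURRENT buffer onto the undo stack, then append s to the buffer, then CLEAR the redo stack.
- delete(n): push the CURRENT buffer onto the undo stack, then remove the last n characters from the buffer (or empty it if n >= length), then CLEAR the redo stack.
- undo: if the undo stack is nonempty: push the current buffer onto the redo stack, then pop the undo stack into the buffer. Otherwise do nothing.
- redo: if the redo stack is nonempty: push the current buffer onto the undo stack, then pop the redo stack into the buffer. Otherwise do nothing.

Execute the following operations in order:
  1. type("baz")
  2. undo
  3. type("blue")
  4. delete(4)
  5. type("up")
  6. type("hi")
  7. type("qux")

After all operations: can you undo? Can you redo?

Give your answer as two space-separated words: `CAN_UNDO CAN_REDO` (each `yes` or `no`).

Answer: yes no

Derivation:
After op 1 (type): buf='baz' undo_depth=1 redo_depth=0
After op 2 (undo): buf='(empty)' undo_depth=0 redo_depth=1
After op 3 (type): buf='blue' undo_depth=1 redo_depth=0
After op 4 (delete): buf='(empty)' undo_depth=2 redo_depth=0
After op 5 (type): buf='up' undo_depth=3 redo_depth=0
After op 6 (type): buf='uphi' undo_depth=4 redo_depth=0
After op 7 (type): buf='uphiqux' undo_depth=5 redo_depth=0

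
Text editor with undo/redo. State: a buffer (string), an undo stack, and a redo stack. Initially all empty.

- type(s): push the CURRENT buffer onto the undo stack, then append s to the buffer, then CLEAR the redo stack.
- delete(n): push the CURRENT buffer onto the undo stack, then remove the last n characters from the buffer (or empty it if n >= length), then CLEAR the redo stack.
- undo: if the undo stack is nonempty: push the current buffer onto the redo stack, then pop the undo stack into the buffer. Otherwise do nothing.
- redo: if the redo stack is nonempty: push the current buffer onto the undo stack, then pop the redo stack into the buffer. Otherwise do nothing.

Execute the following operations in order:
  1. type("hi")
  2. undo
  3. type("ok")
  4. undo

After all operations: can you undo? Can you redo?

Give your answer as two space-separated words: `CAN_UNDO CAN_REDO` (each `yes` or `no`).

After op 1 (type): buf='hi' undo_depth=1 redo_depth=0
After op 2 (undo): buf='(empty)' undo_depth=0 redo_depth=1
After op 3 (type): buf='ok' undo_depth=1 redo_depth=0
After op 4 (undo): buf='(empty)' undo_depth=0 redo_depth=1

Answer: no yes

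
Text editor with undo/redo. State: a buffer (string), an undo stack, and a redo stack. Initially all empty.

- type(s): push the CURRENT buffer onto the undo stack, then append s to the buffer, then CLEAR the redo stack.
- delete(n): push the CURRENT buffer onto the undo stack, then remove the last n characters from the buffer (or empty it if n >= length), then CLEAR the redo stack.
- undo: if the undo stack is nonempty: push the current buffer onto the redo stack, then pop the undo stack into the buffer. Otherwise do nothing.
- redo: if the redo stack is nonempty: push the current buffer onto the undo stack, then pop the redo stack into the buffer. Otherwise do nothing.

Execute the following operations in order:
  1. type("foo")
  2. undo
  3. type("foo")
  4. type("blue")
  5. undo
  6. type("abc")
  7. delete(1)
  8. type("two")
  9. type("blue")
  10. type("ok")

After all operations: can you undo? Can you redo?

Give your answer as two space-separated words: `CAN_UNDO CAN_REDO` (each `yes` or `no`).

Answer: yes no

Derivation:
After op 1 (type): buf='foo' undo_depth=1 redo_depth=0
After op 2 (undo): buf='(empty)' undo_depth=0 redo_depth=1
After op 3 (type): buf='foo' undo_depth=1 redo_depth=0
After op 4 (type): buf='fooblue' undo_depth=2 redo_depth=0
After op 5 (undo): buf='foo' undo_depth=1 redo_depth=1
After op 6 (type): buf='fooabc' undo_depth=2 redo_depth=0
After op 7 (delete): buf='fooab' undo_depth=3 redo_depth=0
After op 8 (type): buf='fooabtwo' undo_depth=4 redo_depth=0
After op 9 (type): buf='fooabtwoblue' undo_depth=5 redo_depth=0
After op 10 (type): buf='fooabtwoblueok' undo_depth=6 redo_depth=0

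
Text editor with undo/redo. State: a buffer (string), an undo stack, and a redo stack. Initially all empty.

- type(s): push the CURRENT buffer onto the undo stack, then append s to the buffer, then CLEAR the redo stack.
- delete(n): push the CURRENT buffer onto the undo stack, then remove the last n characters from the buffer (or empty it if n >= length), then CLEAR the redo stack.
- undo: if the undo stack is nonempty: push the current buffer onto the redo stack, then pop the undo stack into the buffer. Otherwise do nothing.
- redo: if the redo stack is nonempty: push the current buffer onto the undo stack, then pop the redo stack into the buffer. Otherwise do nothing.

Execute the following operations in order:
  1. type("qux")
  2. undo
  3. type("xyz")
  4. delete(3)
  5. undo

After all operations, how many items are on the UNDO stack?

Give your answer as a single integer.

Answer: 1

Derivation:
After op 1 (type): buf='qux' undo_depth=1 redo_depth=0
After op 2 (undo): buf='(empty)' undo_depth=0 redo_depth=1
After op 3 (type): buf='xyz' undo_depth=1 redo_depth=0
After op 4 (delete): buf='(empty)' undo_depth=2 redo_depth=0
After op 5 (undo): buf='xyz' undo_depth=1 redo_depth=1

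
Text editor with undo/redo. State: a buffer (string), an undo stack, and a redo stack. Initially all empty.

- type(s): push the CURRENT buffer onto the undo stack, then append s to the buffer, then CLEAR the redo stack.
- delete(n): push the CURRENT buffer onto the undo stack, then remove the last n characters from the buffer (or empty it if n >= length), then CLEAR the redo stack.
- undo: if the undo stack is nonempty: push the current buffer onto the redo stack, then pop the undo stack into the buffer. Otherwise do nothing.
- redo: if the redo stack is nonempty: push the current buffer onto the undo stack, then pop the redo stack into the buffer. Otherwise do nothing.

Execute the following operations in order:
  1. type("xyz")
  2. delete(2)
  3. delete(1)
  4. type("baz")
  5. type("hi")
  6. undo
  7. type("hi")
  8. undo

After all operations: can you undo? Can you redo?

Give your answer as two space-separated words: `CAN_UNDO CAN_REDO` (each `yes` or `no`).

After op 1 (type): buf='xyz' undo_depth=1 redo_depth=0
After op 2 (delete): buf='x' undo_depth=2 redo_depth=0
After op 3 (delete): buf='(empty)' undo_depth=3 redo_depth=0
After op 4 (type): buf='baz' undo_depth=4 redo_depth=0
After op 5 (type): buf='bazhi' undo_depth=5 redo_depth=0
After op 6 (undo): buf='baz' undo_depth=4 redo_depth=1
After op 7 (type): buf='bazhi' undo_depth=5 redo_depth=0
After op 8 (undo): buf='baz' undo_depth=4 redo_depth=1

Answer: yes yes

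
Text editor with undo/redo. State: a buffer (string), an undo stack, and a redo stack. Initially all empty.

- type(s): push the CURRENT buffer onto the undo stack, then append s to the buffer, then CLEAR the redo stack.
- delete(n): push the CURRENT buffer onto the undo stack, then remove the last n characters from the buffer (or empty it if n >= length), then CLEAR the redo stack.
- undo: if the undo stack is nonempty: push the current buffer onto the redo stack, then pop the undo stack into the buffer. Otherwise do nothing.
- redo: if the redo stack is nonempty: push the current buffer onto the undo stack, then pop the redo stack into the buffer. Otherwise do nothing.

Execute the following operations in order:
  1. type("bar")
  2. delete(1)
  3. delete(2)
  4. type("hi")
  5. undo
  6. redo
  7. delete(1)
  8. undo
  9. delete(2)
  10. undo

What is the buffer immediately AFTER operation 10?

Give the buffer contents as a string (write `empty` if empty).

After op 1 (type): buf='bar' undo_depth=1 redo_depth=0
After op 2 (delete): buf='ba' undo_depth=2 redo_depth=0
After op 3 (delete): buf='(empty)' undo_depth=3 redo_depth=0
After op 4 (type): buf='hi' undo_depth=4 redo_depth=0
After op 5 (undo): buf='(empty)' undo_depth=3 redo_depth=1
After op 6 (redo): buf='hi' undo_depth=4 redo_depth=0
After op 7 (delete): buf='h' undo_depth=5 redo_depth=0
After op 8 (undo): buf='hi' undo_depth=4 redo_depth=1
After op 9 (delete): buf='(empty)' undo_depth=5 redo_depth=0
After op 10 (undo): buf='hi' undo_depth=4 redo_depth=1

Answer: hi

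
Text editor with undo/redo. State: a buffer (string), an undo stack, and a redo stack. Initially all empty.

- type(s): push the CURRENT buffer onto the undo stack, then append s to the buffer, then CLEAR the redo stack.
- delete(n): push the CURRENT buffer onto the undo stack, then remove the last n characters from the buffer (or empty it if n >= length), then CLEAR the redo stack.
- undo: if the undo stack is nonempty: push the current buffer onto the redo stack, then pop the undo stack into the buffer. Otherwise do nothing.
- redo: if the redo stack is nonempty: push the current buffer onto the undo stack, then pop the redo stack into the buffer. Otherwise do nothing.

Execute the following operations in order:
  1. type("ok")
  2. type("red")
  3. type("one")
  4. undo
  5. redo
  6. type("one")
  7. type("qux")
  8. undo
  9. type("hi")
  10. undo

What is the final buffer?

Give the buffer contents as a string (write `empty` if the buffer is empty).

Answer: okredoneone

Derivation:
After op 1 (type): buf='ok' undo_depth=1 redo_depth=0
After op 2 (type): buf='okred' undo_depth=2 redo_depth=0
After op 3 (type): buf='okredone' undo_depth=3 redo_depth=0
After op 4 (undo): buf='okred' undo_depth=2 redo_depth=1
After op 5 (redo): buf='okredone' undo_depth=3 redo_depth=0
After op 6 (type): buf='okredoneone' undo_depth=4 redo_depth=0
After op 7 (type): buf='okredoneonequx' undo_depth=5 redo_depth=0
After op 8 (undo): buf='okredoneone' undo_depth=4 redo_depth=1
After op 9 (type): buf='okredoneonehi' undo_depth=5 redo_depth=0
After op 10 (undo): buf='okredoneone' undo_depth=4 redo_depth=1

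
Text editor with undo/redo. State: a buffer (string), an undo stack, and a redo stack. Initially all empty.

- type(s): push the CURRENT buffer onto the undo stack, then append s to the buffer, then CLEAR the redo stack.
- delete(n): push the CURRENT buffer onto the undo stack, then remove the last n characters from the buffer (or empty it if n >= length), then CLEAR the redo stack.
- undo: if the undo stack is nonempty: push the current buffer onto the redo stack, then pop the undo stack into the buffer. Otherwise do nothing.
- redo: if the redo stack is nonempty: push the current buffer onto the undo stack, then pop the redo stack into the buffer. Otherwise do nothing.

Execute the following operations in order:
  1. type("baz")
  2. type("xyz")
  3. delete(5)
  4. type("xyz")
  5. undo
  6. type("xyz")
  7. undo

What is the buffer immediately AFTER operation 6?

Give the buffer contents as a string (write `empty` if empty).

Answer: bxyz

Derivation:
After op 1 (type): buf='baz' undo_depth=1 redo_depth=0
After op 2 (type): buf='bazxyz' undo_depth=2 redo_depth=0
After op 3 (delete): buf='b' undo_depth=3 redo_depth=0
After op 4 (type): buf='bxyz' undo_depth=4 redo_depth=0
After op 5 (undo): buf='b' undo_depth=3 redo_depth=1
After op 6 (type): buf='bxyz' undo_depth=4 redo_depth=0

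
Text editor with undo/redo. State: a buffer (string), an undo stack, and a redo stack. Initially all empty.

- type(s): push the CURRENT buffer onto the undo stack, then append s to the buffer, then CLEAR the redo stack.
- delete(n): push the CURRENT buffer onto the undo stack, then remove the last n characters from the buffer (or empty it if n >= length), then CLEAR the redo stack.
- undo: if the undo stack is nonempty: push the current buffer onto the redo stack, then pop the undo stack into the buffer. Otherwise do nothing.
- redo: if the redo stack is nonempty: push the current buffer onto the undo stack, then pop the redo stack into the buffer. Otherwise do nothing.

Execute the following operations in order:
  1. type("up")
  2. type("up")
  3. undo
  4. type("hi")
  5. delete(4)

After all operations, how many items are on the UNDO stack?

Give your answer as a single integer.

Answer: 3

Derivation:
After op 1 (type): buf='up' undo_depth=1 redo_depth=0
After op 2 (type): buf='upup' undo_depth=2 redo_depth=0
After op 3 (undo): buf='up' undo_depth=1 redo_depth=1
After op 4 (type): buf='uphi' undo_depth=2 redo_depth=0
After op 5 (delete): buf='(empty)' undo_depth=3 redo_depth=0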